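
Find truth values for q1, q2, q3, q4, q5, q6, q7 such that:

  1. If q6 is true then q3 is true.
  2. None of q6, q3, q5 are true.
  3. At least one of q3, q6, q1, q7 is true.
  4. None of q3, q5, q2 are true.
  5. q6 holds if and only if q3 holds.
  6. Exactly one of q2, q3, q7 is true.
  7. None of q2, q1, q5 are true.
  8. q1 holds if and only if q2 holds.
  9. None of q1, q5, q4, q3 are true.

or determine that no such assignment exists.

q1=F, q2=F, q3=F, q4=F, q5=F, q6=F, q7=T

  (1) q6=F ⇒ q3: vacuous ✓
  (2) {q6, q3, q5}: 0 true — none ✓
  (3) {q3, q6, q1, q7}: 1 true — at least one ✓
  (4) {q3, q5, q2}: 0 true — none ✓
  (5) q6=F, q3=F — same ✓
  (6) {q2, q3, q7}: 1 true — exactly one ✓
  (7) {q2, q1, q5}: 0 true — none ✓
  (8) q1=F, q2=F — same ✓
  (9) {q1, q5, q4, q3}: 0 true — none ✓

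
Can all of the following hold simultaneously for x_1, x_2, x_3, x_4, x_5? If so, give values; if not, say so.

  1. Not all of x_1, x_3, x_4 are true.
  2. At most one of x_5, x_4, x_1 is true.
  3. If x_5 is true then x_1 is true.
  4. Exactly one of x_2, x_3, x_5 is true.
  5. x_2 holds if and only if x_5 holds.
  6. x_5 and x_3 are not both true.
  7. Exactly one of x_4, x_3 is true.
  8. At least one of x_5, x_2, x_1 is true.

x_1: True; x_2: False; x_3: True; x_4: False; x_5: False

  (1) {x_1, x_3, x_4}: 2/3 true — not all ✓
  (2) {x_5, x_4, x_1}: 1 true — at most one ✓
  (3) x_5=F ⇒ x_1: vacuous ✓
  (4) {x_2, x_3, x_5}: 1 true — exactly one ✓
  (5) x_2=F, x_5=F — same ✓
  (6) x_5=F, x_3=T — not both ✓
  (7) {x_4, x_3}: 1 true — exactly one ✓
  (8) {x_5, x_2, x_1}: 1 true — at least one ✓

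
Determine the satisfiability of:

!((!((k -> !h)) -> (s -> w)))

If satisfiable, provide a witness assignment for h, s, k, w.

h=T, s=T, k=T, w=F

  !((!((k -> !h)) -> (s -> w))) = True
    !((k -> !h)) -> (s -> w) = False
      !((k -> !h)) = True
        k -> !h = False
          !h = False
      s -> w = False
The formula evaluates to True.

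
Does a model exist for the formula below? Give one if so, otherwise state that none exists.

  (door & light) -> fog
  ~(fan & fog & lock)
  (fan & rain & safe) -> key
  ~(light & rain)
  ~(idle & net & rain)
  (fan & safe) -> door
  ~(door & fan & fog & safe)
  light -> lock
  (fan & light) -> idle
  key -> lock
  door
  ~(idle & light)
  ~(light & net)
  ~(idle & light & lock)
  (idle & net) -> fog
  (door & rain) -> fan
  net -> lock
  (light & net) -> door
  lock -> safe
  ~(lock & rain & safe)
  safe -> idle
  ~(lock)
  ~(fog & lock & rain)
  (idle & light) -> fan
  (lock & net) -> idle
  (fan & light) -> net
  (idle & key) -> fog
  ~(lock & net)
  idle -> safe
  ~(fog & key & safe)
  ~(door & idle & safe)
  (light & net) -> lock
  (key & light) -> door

fan = False; door = True; key = False; safe = False; lock = False; net = False; fog = False; light = False; idle = False; rain = False

Unit clause (~lock) forces lock = False.
Unit clause (door) forces door = True.
In (~light | lock) only ~light is left, so light = False.
In (lock | ~net) only ~net is left, so net = False.
In (~key | lock) only ~key is left, so key = False.
Set fan = False.
  then (~door | fan | ~rain) forces rain = False.
Try safe = True:
  (idle | ~safe) forces idle = True.
  clause (~door | ~idle | ~safe) is falsified — backtrack.
So safe = False.
  then (~idle | safe) forces idle = False.
Set fog = False.
All clauses satisfied.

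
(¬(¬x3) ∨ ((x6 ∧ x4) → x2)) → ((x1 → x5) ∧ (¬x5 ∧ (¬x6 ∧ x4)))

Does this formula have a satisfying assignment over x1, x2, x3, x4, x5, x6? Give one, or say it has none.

x1 = True, x2 = False, x3 = False, x4 = True, x5 = True, x6 = True

  (¬(¬x3) ∨ ((x6 ∧ x4) → x2)) → ((x1 → x5) ∧ (¬x5 ∧ (¬x6 ∧ x4))) = True
    ¬(¬x3) ∨ ((x6 ∧ x4) → x2) = False
      ¬(¬x3) = False
        ¬x3 = True
      (x6 ∧ x4) → x2 = False
        x6 ∧ x4 = True
    (x1 → x5) ∧ (¬x5 ∧ (¬x6 ∧ x4)) = False
      x1 → x5 = True
      ¬x5 ∧ (¬x6 ∧ x4) = False
        ¬x5 = False
        ¬x6 ∧ x4 = False
          ¬x6 = False
The formula evaluates to True.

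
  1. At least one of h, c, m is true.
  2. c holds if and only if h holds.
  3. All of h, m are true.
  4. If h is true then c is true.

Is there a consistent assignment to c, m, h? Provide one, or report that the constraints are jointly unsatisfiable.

c = True; m = True; h = True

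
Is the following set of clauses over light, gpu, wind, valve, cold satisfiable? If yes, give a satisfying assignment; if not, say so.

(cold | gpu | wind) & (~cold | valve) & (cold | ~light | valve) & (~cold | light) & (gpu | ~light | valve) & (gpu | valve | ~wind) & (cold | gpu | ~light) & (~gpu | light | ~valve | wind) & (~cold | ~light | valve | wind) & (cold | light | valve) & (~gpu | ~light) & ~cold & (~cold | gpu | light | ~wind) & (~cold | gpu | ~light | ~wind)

light = False, gpu = True, wind = True, valve = True, cold = False

Unit clause (~cold) forces cold = False.
Try light = True:
  (cold | ~light | valve) forces valve = True.
  (cold | gpu | ~light) forces gpu = True.
  clause (~gpu | ~light) is falsified — backtrack.
So light = False.
  then (cold | light | valve) forces valve = True.
Set gpu = True.
  then (~gpu | light | ~valve | wind) forces wind = True.
All clauses satisfied.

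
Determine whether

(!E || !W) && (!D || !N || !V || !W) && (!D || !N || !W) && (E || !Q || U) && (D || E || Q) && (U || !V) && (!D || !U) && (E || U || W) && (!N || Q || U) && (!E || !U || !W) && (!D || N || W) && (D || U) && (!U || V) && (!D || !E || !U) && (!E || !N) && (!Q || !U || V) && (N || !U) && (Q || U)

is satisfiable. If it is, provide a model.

Set N = True.
  then (!E || !N) forces E = False.
Try D = True:
  (!D || !N || !W) forces W = False.
  (!D || !U) forces U = False.
  clause (E || U || W) is falsified — backtrack.
So D = False.
  then (D || E || Q) forces Q = True.
  then (D || U) forces U = True.
  then (!U || V) forces V = True.
Set W = False.
All clauses satisfied.

N: True, D: False, U: True, E: False, Q: True, W: False, V: True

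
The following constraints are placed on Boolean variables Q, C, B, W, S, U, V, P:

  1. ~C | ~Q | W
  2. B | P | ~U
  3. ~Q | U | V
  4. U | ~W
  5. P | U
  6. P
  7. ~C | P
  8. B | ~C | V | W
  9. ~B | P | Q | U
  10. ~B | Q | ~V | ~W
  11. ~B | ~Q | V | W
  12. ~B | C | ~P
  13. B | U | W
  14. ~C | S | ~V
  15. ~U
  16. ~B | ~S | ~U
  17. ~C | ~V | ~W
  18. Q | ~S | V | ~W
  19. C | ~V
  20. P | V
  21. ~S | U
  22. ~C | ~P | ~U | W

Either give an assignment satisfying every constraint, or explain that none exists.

Q = False; C = True; B = True; W = False; S = False; U = False; V = False; P = True

Unit clause (P) forces P = True.
Unit clause (~U) forces U = False.
In (~S | U) only ~S is left, so S = False.
In (U | ~W) only ~W is left, so W = False.
In (B | U | W) only B is left, so B = True.
In (~B | C | ~P) only C is left, so C = True.
In (~C | S | ~V) only ~V is left, so V = False.
In (~C | ~Q | W) only ~Q is left, so Q = False.
All clauses satisfied.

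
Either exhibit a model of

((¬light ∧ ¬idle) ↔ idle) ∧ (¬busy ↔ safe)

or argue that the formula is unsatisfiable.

safe: True, busy: False, light: True, idle: False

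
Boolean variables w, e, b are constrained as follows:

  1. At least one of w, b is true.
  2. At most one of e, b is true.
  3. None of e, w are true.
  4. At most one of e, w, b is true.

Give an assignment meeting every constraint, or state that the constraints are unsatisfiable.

w=F, e=F, b=T

  (1) {w, b}: 1 true — at least one ✓
  (2) {e, b}: 1 true — at most one ✓
  (3) {e, w}: 0 true — none ✓
  (4) {e, w, b}: 1 true — at most one ✓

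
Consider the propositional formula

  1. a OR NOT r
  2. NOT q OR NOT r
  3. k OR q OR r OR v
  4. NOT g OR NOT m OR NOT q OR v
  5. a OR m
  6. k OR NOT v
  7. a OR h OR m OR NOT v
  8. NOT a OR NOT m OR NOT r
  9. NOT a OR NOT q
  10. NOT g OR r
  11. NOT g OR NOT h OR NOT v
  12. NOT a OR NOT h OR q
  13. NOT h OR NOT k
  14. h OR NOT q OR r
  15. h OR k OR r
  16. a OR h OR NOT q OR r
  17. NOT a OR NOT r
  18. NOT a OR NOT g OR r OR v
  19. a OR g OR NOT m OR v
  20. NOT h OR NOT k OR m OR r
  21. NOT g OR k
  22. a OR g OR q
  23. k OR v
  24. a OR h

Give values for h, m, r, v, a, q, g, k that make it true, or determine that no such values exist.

h: False; m: True; r: False; v: True; a: True; q: False; g: False; k: True

Try h = True:
  (NOT h OR NOT k) forces k = False.
  (k OR NOT v) forces v = False.
  clause (k OR v) is falsified — backtrack.
So h = False.
  then (a OR h) forces a = True.
  then (NOT a OR NOT q) forces q = False.
  then (NOT a OR NOT r) forces r = False.
  then (NOT g OR r) forces g = False.
  then (h OR k OR r) forces k = True.
Set m = True.
Set v = True.
All clauses satisfied.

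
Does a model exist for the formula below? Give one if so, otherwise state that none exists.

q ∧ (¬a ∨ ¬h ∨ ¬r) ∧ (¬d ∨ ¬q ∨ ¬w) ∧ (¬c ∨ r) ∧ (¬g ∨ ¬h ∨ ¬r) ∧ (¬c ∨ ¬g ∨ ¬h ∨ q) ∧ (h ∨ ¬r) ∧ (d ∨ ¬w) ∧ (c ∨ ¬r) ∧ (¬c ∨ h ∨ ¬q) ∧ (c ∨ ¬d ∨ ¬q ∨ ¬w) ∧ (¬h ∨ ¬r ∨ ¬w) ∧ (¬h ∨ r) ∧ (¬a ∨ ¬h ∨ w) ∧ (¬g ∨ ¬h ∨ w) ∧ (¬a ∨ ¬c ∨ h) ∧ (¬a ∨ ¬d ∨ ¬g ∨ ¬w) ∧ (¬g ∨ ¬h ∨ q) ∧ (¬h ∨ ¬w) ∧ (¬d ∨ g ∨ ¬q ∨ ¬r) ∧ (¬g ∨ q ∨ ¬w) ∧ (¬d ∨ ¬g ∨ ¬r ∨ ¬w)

a = False; h = False; r = False; c = False; w = False; q = True; g = False; d = False

Unit clause (q) forces q = True.
Set a = False.
Set h = False.
  then (h ∨ ¬r) forces r = False.
  then (¬c ∨ h ∨ ¬q) forces c = False.
Set w = False.
Set g = False.
Set d = False.
All clauses satisfied.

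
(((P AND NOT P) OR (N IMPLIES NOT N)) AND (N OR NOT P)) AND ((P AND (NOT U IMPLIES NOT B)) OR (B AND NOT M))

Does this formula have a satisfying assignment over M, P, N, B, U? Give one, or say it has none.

M: False; P: False; N: False; B: True; U: False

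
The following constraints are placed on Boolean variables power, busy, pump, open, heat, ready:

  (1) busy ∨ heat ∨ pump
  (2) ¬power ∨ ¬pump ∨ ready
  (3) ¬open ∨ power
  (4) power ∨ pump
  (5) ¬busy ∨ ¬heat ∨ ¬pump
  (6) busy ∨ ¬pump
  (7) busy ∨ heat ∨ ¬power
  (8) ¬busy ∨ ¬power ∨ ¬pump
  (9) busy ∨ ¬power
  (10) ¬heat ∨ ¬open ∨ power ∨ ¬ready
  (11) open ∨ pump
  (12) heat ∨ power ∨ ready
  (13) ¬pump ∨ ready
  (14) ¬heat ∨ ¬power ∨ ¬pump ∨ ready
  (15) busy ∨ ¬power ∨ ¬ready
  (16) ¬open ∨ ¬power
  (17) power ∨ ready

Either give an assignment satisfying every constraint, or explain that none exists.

Try power = True:
  (busy ∨ ¬power) forces busy = True.
  (¬busy ∨ ¬power ∨ ¬pump) forces pump = False.
  (open ∨ pump) forces open = True.
  clause (¬open ∨ ¬power) is falsified — backtrack.
So power = False.
  then (¬open ∨ power) forces open = False.
  then (power ∨ pump) forces pump = True.
  then (busy ∨ ¬pump) forces busy = True.
  then (¬pump ∨ ready) forces ready = True.
  then (¬busy ∨ ¬heat ∨ ¬pump) forces heat = False.
All clauses satisfied.

power: False, busy: True, pump: True, open: False, heat: False, ready: True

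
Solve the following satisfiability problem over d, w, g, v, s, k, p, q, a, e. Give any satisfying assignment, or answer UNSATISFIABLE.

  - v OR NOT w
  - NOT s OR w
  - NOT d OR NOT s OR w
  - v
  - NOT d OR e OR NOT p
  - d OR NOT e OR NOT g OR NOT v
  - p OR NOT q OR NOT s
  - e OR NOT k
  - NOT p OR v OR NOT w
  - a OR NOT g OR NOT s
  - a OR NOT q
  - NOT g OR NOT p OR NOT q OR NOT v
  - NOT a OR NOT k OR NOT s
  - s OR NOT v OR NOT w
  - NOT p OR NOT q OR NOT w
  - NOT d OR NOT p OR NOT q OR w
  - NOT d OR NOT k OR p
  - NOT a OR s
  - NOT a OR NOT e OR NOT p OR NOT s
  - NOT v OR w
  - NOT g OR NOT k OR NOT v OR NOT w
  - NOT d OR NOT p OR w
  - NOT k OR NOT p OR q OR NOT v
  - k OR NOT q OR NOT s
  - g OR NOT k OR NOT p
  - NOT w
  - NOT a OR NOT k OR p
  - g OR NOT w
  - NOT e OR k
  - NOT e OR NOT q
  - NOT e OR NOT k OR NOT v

Case v = True:
  (NOT v OR w) forces w = True.
  Clause (NOT w) is falsified — contradiction.
Case v = False:
  Clause (v) is falsified — contradiction.
Both cases fail, so the formula is unsatisfiable.

No satisfying assignment exists.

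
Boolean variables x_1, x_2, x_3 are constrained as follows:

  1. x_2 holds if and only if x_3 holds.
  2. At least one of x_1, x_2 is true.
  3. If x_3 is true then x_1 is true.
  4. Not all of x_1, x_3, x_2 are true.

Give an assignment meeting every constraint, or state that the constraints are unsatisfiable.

x_1 = True, x_2 = False, x_3 = False

  (1) x_2=F, x_3=F — same ✓
  (2) {x_1, x_2}: 1 true — at least one ✓
  (3) x_3=F ⇒ x_1: vacuous ✓
  (4) {x_1, x_3, x_2}: 1/3 true — not all ✓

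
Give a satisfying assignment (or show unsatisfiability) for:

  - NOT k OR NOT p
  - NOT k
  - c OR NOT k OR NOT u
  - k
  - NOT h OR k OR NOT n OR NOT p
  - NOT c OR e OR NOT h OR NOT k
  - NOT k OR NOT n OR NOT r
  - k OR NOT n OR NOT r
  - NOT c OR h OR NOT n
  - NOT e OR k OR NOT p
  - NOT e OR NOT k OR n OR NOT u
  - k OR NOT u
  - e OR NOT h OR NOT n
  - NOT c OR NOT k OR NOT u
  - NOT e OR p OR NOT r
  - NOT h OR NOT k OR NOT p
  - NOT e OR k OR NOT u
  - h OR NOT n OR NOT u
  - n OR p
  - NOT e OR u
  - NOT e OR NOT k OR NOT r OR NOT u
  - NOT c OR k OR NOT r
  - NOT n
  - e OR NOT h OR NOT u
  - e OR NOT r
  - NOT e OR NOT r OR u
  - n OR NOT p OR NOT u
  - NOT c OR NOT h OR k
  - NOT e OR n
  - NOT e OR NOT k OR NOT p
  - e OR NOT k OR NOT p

UNSATISFIABLE

Case k = True:
  Clause (NOT k) is falsified — contradiction.
Case k = False:
  Clause (k) is falsified — contradiction.
Both cases fail, so the formula is unsatisfiable.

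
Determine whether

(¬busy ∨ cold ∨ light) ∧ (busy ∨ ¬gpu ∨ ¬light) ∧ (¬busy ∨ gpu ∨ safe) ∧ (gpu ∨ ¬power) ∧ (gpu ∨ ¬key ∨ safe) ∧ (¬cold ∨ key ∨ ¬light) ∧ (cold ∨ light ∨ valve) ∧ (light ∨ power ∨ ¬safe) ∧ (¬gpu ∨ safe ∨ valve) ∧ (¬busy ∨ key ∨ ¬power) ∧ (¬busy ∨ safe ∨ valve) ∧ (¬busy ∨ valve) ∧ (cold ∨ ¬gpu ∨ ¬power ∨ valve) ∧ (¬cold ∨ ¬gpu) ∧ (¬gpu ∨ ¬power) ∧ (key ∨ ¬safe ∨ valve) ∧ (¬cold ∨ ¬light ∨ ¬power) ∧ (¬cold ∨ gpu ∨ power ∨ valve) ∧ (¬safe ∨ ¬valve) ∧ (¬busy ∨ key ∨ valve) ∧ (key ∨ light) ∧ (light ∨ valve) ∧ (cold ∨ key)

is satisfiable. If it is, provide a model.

busy=F; cold=F; light=T; safe=T; power=F; valve=F; gpu=F; key=T

Set busy = False.
Set cold = False.
  then (cold ∨ key) forces key = True.
Set light = True.
  then (busy ∨ ¬gpu ∨ ¬light) forces gpu = False.
  then (gpu ∨ ¬power) forces power = False.
  then (gpu ∨ ¬key ∨ safe) forces safe = True.
  then (¬safe ∨ ¬valve) forces valve = False.
All clauses satisfied.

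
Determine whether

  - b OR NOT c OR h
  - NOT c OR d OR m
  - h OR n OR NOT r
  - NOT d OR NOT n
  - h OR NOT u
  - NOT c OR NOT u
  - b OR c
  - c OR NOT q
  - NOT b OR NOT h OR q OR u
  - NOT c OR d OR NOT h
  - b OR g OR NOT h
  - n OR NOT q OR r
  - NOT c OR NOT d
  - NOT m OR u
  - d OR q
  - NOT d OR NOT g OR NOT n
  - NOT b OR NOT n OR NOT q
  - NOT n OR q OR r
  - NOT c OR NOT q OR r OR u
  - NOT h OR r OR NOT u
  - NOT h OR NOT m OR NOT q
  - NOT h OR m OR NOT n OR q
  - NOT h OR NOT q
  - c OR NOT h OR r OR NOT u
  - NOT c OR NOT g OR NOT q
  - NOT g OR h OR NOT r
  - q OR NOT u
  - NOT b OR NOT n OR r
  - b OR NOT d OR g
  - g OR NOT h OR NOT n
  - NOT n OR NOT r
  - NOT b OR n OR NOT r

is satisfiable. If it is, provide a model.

Try c = True:
  (NOT c OR NOT u) forces u = False.
  (NOT c OR NOT d) forces d = False.
  (NOT c OR d OR m) forces m = True.
  clause (NOT m OR u) is falsified — backtrack.
So c = False.
  then (b OR c) forces b = True.
  then (c OR NOT q) forces q = False.
  then (d OR q) forces d = True.
  then (q OR NOT u) forces u = False.
  then (NOT d OR NOT n) forces n = False.
  then (NOT b OR NOT h OR q OR u) forces h = False.
  then (NOT m OR u) forces m = False.
  then (NOT b OR n OR NOT r) forces r = False.
Set g = True.
All clauses satisfied.

c=F, g=T, h=F, q=F, n=F, d=T, r=F, u=F, b=T, m=F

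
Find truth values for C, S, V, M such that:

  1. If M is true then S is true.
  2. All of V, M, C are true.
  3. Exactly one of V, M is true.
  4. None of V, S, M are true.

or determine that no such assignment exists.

No satisfying assignment exists.

Case V = True:
  Constraint (4) is violated (V=T) — contradiction.
Case V = False:
  Constraint (2) is violated (V=F) — contradiction.
Both cases fail — unsatisfiable.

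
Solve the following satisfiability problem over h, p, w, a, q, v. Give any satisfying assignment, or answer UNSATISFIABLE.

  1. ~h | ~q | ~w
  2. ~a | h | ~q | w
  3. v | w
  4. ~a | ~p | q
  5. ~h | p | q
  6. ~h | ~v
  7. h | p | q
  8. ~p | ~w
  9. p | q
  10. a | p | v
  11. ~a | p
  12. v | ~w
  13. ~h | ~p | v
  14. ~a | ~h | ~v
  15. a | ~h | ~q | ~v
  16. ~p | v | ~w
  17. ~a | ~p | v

h: False, p: True, w: False, a: False, q: False, v: True

Try h = True:
  (~h | ~v) forces v = False.
  (v | w) forces w = True.
  clause (v | ~w) is falsified — backtrack.
So h = False.
Set p = True.
  then (~p | ~w) forces w = False.
  then (v | w) forces v = True.
Try a = True:
  (~a | h | ~q | w) forces q = False.
  clause (~a | ~p | q) is falsified — backtrack.
So a = False.
Set q = False.
All clauses satisfied.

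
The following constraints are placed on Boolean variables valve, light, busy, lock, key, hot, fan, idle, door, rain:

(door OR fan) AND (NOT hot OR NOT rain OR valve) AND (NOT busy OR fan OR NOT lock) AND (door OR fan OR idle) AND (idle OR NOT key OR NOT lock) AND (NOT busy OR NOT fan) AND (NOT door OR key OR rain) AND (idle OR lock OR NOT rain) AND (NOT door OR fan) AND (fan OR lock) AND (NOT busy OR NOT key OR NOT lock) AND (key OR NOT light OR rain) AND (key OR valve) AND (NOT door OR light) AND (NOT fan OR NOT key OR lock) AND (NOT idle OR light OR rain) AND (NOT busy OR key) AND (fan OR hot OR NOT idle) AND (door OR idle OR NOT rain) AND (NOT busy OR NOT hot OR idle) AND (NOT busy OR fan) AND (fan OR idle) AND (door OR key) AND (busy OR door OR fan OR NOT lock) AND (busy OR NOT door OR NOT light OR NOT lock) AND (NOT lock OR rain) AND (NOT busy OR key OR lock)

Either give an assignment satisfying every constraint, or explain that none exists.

valve=T, light=F, busy=F, lock=T, key=T, hot=T, fan=T, idle=T, door=F, rain=T

Set valve = True.
Set light = False.
  then (NOT door OR light) forces door = False.
  then (door OR key) forces key = True.
  then (door OR fan) forces fan = True.
  then (NOT busy OR NOT fan) forces busy = False.
  then (NOT fan OR NOT key OR lock) forces lock = True.
  then (NOT lock OR rain) forces rain = True.
  then (idle OR NOT key OR NOT lock) forces idle = True.
Set hot = True.
All clauses satisfied.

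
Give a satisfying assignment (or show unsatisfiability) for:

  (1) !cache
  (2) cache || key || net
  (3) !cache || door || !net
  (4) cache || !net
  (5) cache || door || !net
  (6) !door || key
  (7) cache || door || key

Unit clause (!cache) forces cache = False.
In (cache || !net) only !net is left, so net = False.
In (cache || key || net) only key is left, so key = True.
Set door = False.
Check each clause:
  (!cache): !cache holds.
  (cache || key || net): key holds.
  (!cache || door || !net): !cache holds.
  (cache || !net): !net holds.
  (cache || door || !net): !net holds.
  (!door || key): !door holds.
  (cache || door || key): key holds.
All clauses satisfied.

door = False; net = False; cache = False; key = True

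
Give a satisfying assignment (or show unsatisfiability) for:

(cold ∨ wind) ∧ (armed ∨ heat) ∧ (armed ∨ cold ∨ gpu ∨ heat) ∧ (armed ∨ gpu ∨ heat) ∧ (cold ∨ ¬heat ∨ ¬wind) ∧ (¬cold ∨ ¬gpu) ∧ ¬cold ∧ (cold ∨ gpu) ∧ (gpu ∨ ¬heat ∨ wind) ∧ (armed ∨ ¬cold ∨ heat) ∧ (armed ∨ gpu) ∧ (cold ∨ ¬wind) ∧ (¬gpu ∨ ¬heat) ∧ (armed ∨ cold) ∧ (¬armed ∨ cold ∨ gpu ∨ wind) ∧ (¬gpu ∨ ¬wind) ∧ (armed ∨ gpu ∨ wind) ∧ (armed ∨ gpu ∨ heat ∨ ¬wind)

UNSATISFIABLE

Case cold = True:
  Clause (¬cold) is falsified — contradiction.
Case cold = False:
  (cold ∨ wind) forces wind = True.
  Clause (cold ∨ ¬wind) is falsified — contradiction.
Both cases fail, so the formula is unsatisfiable.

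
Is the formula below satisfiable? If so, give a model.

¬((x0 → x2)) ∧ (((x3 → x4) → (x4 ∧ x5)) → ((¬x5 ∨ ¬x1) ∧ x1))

x0 = True, x1 = True, x2 = False, x3 = True, x4 = False, x5 = False

  ¬((x0 → x2)) = True
    x0 → x2 = False
  ((x3 → x4) → (x4 ∧ x5)) → ((¬x5 ∨ ¬x1) ∧ x1) = True
    (x3 → x4) → (x4 ∧ x5) = True
      x3 → x4 = False
      x4 ∧ x5 = False
    (¬x5 ∨ ¬x1) ∧ x1 = True
      ¬x5 ∨ ¬x1 = True
        ¬x5 = True
        ¬x1 = False
Both conjuncts True, so the formula holds.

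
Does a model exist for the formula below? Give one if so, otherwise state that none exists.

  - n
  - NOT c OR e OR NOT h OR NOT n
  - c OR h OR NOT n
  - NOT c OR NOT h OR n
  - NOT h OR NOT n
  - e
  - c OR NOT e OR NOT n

e = True; n = True; c = True; h = False

Unit clause (n) forces n = True.
In (NOT h OR NOT n) only NOT h is left, so h = False.
Unit clause (e) forces e = True.
In (c OR NOT e OR NOT n) only c is left, so c = True.
Check each clause:
  (n): n holds.
  (NOT c OR e OR NOT h OR NOT n): e holds.
  (c OR h OR NOT n): c holds.
  (NOT c OR NOT h OR n): NOT h holds.
  (NOT h OR NOT n): NOT h holds.
  (e): e holds.
  (c OR NOT e OR NOT n): c holds.
All clauses satisfied.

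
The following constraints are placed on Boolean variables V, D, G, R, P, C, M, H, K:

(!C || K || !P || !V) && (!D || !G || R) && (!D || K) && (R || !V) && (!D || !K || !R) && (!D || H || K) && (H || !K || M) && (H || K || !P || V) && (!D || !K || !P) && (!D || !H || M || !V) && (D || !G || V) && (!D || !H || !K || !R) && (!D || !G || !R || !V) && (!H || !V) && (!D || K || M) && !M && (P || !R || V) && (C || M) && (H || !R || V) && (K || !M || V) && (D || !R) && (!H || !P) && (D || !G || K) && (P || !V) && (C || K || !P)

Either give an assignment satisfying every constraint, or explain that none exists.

V: False, D: False, G: False, R: False, P: False, C: True, M: False, H: True, K: False

Unit clause (!M) forces M = False.
In (C || M) only C is left, so C = True.
Try V = True:
  (R || !V) forces R = True.
  (!H || !V) forces H = False.
  (H || !K || M) forces K = False.
  (!C || K || !P || !V) forces P = False.
  clause (P || !V) is falsified — backtrack.
So V = False.
Set D = False.
  then (D || !G || V) forces G = False.
  then (D || !R) forces R = False.
Set P = False.
Set H = True.
Set K = False.
All clauses satisfied.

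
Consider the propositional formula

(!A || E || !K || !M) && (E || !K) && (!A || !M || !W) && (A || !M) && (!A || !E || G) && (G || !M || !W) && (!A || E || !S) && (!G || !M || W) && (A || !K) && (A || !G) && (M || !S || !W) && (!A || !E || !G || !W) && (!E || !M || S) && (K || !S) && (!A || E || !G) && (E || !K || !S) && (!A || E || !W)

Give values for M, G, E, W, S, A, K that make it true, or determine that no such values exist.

M = False, G = False, E = False, W = False, S = False, A = False, K = False

Set M = False.
Set G = False.
Set E = False.
  then (E || !K) forces K = False.
  then (K || !S) forces S = False.
Set W = False.
Set A = False.
All clauses satisfied.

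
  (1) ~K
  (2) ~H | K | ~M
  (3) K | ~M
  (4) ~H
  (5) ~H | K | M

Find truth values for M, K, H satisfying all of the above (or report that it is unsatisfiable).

Unit clause (~K) forces K = False.
In (K | ~M) only ~M is left, so M = False.
Unit clause (~H) forces H = False.
All clauses satisfied.

M = False, K = False, H = False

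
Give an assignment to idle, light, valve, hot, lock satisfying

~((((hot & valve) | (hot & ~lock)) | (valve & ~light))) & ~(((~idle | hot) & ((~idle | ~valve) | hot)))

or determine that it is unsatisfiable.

idle = True, light = False, valve = False, hot = False, lock = False

  ~((((hot & valve) | (hot & ~lock)) | (valve & ~light))) = True
    ((hot & valve) | (hot & ~lock)) | (valve & ~light) = False
      (hot & valve) | (hot & ~lock) = False
        hot & valve = False
        hot & ~lock = False
          ~lock = True
      valve & ~light = False
        ~light = True
  ~(((~idle | hot) & ((~idle | ~valve) | hot))) = True
    (~idle | hot) & ((~idle | ~valve) | hot) = False
      ~idle | hot = False
        ~idle = False
      (~idle | ~valve) | hot = True
        ~idle | ~valve = True
          ~idle = False
          ~valve = True
Both conjuncts True, so the formula holds.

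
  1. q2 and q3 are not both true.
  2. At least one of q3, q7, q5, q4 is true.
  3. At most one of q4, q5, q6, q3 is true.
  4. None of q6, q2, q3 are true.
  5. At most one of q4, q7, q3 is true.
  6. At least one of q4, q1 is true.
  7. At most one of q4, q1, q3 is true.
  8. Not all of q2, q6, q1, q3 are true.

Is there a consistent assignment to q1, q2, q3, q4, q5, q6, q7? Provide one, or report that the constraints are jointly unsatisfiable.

q1: True, q2: False, q3: False, q4: False, q5: True, q6: False, q7: True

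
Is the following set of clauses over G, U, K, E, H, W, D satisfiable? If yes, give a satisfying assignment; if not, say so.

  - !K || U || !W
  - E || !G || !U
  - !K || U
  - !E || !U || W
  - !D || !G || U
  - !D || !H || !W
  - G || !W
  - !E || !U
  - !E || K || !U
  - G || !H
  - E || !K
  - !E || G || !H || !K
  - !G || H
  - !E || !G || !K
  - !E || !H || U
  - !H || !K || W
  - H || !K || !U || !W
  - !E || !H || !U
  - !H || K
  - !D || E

Try G = True:
  (!G || H) forces H = True.
  (!H || K) forces K = True.
  (!K || U) forces U = True.
  (E || !G || !U) forces E = True.
  clause (!E || !U) is falsified — backtrack.
So G = False.
  then (G || !W) forces W = False.
  then (G || !H) forces H = False.
Set U = False.
  then (!K || U) forces K = False.
Set E = False.
  then (!D || E) forces D = False.
All clauses satisfied.

G = False, U = False, K = False, E = False, H = False, W = False, D = False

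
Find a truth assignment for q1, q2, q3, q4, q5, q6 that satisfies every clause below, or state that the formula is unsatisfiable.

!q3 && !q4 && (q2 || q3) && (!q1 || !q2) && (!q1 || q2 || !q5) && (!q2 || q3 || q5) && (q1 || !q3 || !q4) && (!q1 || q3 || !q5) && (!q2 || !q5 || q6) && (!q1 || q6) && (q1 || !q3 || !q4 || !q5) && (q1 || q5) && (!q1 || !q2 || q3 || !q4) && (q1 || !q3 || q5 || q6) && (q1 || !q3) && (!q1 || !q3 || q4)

Unit clause (!q3) forces q3 = False.
Unit clause (!q4) forces q4 = False.
In (q2 || q3) only q2 is left, so q2 = True.
In (!q1 || !q2) only !q1 is left, so q1 = False.
In (!q2 || q3 || q5) only q5 is left, so q5 = True.
In (!q2 || !q5 || q6) only q6 is left, so q6 = True.
All clauses satisfied.

q1=F, q2=T, q3=F, q4=F, q5=T, q6=T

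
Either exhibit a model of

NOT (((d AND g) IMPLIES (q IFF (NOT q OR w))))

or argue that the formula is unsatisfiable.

w=F, g=T, q=T, d=T

  NOT (((d AND g) IMPLIES (q IFF (NOT q OR w)))) = True
    (d AND g) IMPLIES (q IFF (NOT q OR w)) = False
      d AND g = True
      q IFF (NOT q OR w) = False
        NOT q OR w = False
          NOT q = False
The formula evaluates to True.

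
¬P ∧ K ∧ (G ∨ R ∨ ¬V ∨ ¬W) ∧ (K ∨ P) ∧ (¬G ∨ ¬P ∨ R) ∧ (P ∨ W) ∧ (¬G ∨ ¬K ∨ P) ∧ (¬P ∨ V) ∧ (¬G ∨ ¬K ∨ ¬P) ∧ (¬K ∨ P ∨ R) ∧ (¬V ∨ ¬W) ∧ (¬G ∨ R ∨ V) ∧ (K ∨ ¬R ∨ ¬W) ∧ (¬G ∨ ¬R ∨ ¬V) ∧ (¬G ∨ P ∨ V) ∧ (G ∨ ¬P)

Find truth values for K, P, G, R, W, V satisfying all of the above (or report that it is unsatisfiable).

K = True, P = False, G = False, R = True, W = True, V = False

Unit clause (¬P) forces P = False.
Unit clause (K) forces K = True.
In (P ∨ W) only W is left, so W = True.
In (¬G ∨ ¬K ∨ P) only ¬G is left, so G = False.
In (¬K ∨ P ∨ R) only R is left, so R = True.
In (¬V ∨ ¬W) only ¬V is left, so V = False.
All clauses satisfied.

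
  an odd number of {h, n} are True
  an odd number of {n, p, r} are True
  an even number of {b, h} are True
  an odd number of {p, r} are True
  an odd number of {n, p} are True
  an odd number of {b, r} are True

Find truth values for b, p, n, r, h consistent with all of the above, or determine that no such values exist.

b: True, p: True, n: False, r: False, h: True

{h, n}: 1 true → odd ✓
{n, p, r}: 1 true → odd ✓
{b, h}: 2 true → even ✓
{p, r}: 1 true → odd ✓
{n, p}: 1 true → odd ✓
{b, r}: 1 true → odd ✓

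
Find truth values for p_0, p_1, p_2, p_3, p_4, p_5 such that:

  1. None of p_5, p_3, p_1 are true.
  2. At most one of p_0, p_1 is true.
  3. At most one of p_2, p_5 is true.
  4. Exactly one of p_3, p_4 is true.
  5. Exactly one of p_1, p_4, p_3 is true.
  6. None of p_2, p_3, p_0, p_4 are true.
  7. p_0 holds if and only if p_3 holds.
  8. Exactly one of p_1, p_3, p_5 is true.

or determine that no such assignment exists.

No satisfying assignment exists.

Case p_1 = True:
  Constraint (1) is violated (p_1=T) — contradiction.
Case p_1 = False:
  (1) forces p_5 = False.
  (1) forces p_3 = False.
  Constraint (8) is violated (p_1=F, p_3=F, p_5=F) — contradiction.
Both cases fail — unsatisfiable.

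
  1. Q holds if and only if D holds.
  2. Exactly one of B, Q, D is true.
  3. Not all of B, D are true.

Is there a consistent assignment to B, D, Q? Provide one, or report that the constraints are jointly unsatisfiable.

B = True, D = False, Q = False

  (1) Q=F, D=F — same ✓
  (2) {B, Q, D}: 1 true — exactly one ✓
  (3) {B, D}: 1/2 true — not all ✓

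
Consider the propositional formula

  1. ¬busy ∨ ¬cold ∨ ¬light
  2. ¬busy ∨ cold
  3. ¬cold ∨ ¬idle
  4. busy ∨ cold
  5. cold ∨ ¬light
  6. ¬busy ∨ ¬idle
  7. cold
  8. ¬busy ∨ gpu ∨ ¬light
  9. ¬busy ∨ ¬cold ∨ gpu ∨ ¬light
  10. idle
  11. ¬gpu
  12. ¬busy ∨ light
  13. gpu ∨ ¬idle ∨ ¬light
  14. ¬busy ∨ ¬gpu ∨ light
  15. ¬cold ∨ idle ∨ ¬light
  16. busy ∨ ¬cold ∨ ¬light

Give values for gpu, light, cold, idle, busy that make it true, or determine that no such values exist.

Case cold = True:
  (¬cold ∨ ¬idle) forces idle = False.
  Clause (idle) is falsified — contradiction.
Case cold = False:
  Clause (cold) is falsified — contradiction.
Both cases fail, so the formula is unsatisfiable.

Unsatisfiable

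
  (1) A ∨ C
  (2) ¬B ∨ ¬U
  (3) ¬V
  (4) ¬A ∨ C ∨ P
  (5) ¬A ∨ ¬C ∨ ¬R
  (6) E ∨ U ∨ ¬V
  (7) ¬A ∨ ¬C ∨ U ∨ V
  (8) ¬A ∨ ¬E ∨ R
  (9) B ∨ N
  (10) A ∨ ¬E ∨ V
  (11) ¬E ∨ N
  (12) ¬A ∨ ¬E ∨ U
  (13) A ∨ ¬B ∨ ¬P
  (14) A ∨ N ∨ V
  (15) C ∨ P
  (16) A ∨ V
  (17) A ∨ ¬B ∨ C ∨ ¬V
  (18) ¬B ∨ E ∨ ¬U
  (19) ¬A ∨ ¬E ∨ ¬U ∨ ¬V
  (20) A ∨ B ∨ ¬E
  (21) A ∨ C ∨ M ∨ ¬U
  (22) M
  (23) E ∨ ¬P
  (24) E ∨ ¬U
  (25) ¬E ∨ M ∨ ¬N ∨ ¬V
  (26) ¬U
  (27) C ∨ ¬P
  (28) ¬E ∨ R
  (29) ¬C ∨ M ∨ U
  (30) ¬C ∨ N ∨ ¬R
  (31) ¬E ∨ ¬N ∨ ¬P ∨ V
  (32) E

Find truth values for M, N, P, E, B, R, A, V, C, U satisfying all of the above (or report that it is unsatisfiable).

UNSATISFIABLE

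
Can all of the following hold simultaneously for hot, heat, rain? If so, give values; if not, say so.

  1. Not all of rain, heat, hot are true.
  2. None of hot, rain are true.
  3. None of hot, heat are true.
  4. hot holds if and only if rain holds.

hot = False, heat = False, rain = False

  (1) {rain, heat, hot}: 0/3 true — not all ✓
  (2) {hot, rain}: 0 true — none ✓
  (3) {hot, heat}: 0 true — none ✓
  (4) hot=F, rain=F — same ✓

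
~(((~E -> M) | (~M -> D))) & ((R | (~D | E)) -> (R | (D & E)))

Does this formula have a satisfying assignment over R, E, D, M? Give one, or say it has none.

R = True, E = False, D = False, M = False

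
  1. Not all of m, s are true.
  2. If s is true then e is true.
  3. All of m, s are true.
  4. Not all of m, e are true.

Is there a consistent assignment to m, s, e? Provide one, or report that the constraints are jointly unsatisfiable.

Case m = True:
  (1) with m=T forces s = False.
  Constraint (3) is violated (s=F) — contradiction.
Case m = False:
  Constraint (3) is violated (m=F) — contradiction.
Both cases fail — unsatisfiable.

The formula is unsatisfiable.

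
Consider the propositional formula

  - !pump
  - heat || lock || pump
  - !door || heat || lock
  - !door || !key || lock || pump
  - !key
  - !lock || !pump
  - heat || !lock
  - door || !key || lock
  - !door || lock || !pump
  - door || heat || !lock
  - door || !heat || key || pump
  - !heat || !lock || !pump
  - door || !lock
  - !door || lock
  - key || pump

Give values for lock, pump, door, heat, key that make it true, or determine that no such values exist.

Case pump = True:
  Clause (!pump) is falsified — contradiction.
Case pump = False:
  (!key) forces key = False.
  Clause (key || pump) is falsified — contradiction.
Both cases fail, so the formula is unsatisfiable.

Unsatisfiable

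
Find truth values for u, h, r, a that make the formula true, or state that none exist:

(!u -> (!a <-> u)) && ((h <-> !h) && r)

Unsatisfiable — no assignment works.

The conjunct h <-> !h is unsatisfiable on its own:
  h=F: evaluates to False.
  h=T: evaluates to False.
So the whole conjunction is unsatisfiable.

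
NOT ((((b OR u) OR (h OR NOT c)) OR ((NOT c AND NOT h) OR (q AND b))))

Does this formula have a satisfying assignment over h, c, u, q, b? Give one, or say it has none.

h=F; c=T; u=F; q=F; b=F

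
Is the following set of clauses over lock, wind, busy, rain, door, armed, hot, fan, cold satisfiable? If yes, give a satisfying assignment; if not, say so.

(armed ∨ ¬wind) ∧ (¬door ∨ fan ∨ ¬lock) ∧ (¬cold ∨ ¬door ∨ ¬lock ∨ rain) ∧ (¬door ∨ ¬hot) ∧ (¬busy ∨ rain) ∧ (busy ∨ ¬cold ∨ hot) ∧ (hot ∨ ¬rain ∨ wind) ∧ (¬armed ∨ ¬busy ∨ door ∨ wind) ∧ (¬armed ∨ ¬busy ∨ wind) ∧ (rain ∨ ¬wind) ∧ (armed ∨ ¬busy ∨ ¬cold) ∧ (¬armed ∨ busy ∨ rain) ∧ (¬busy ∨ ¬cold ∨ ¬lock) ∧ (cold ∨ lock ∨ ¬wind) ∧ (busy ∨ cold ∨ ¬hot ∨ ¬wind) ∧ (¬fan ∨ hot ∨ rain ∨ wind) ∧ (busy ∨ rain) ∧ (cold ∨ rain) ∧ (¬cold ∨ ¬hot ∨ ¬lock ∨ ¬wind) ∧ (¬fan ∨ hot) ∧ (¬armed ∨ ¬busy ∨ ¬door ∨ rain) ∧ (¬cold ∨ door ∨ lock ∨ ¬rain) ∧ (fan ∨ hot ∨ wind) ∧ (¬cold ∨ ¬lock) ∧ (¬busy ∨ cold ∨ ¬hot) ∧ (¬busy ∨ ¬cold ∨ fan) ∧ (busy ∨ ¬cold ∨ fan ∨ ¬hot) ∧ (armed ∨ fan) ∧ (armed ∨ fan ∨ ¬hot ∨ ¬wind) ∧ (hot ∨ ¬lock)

Set lock = False.
Set wind = False.
Set busy = False.
  then (busy ∨ rain) forces rain = True.
  then (hot ∨ ¬rain ∨ wind) forces hot = True.
  then (¬door ∨ ¬hot) forces door = False.
  then (¬cold ∨ door ∨ lock ∨ ¬rain) forces cold = False.
Set armed = False.
  then (armed ∨ fan) forces fan = True.
All clauses satisfied.

lock = False, wind = False, busy = False, rain = True, door = False, armed = False, hot = True, fan = True, cold = False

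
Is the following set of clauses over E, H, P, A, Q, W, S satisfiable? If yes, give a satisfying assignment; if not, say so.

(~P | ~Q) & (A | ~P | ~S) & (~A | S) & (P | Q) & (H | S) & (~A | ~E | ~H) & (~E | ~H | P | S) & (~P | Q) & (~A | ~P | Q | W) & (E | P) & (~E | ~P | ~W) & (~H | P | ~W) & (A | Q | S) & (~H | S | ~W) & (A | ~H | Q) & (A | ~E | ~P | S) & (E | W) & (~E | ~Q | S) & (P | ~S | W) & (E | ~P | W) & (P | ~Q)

Case P = True:
  (~P | ~Q) forces Q = False.
  Clause (~P | Q) is falsified — contradiction.
Case P = False:
  (P | Q) forces Q = True.
  Clause (P | ~Q) is falsified — contradiction.
Both cases fail, so the formula is unsatisfiable.

The formula is unsatisfiable.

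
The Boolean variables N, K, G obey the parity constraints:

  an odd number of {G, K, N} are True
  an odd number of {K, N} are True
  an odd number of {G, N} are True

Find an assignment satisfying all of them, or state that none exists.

N = True; K = False; G = False

{G, K, N}: 1 true → odd ✓
{K, N}: 1 true → odd ✓
{G, N}: 1 true → odd ✓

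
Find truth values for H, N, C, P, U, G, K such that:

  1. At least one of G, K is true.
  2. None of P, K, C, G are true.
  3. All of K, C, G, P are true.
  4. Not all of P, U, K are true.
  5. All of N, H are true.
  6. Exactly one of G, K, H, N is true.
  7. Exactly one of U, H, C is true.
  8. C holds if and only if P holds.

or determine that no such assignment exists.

Unsatisfiable

Case C = True:
  Constraint (2) is violated (C=T) — contradiction.
Case C = False:
  Constraint (3) is violated (C=F) — contradiction.
Both cases fail — unsatisfiable.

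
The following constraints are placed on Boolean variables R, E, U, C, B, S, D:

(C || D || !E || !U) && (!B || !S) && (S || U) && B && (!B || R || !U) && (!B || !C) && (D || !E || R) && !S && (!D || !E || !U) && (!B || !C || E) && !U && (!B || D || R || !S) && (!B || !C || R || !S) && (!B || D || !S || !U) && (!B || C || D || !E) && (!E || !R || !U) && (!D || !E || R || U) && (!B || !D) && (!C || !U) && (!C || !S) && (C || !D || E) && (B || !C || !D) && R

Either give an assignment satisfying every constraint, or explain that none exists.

Case U = True:
  Clause (!U) is falsified — contradiction.
Case U = False:
  (S || U) forces S = True.
  Clause (!S) is falsified — contradiction.
Both cases fail, so the formula is unsatisfiable.

The formula is unsatisfiable.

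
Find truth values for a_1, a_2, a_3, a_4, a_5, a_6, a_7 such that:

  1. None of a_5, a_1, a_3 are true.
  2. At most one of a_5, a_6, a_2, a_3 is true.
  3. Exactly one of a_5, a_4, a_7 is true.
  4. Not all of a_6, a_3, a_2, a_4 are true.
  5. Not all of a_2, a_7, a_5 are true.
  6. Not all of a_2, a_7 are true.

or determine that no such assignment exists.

a_1 = False, a_2 = False, a_3 = False, a_4 = True, a_5 = False, a_6 = True, a_7 = False

  (1) {a_5, a_1, a_3}: 0 true — none ✓
  (2) {a_5, a_6, a_2, a_3}: 1 true — at most one ✓
  (3) {a_5, a_4, a_7}: 1 true — exactly one ✓
  (4) {a_6, a_3, a_2, a_4}: 2/4 true — not all ✓
  (5) {a_2, a_7, a_5}: 0/3 true — not all ✓
  (6) {a_2, a_7}: 0/2 true — not all ✓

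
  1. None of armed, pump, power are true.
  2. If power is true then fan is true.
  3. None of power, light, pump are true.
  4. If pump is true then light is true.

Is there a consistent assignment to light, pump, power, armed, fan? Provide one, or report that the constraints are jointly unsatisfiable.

light: False, pump: False, power: False, armed: False, fan: True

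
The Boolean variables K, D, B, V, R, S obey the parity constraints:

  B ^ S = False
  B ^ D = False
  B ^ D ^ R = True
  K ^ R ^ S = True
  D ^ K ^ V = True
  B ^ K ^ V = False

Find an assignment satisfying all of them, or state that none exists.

UNSATISFIABLE

Adding constraints 2, 5, 6 mod 2: every variable appears an even number of times on the left, so the left side is 0.
But the right sides sum to 1 (mod 2). 0 ≠ 1 — the system is inconsistent.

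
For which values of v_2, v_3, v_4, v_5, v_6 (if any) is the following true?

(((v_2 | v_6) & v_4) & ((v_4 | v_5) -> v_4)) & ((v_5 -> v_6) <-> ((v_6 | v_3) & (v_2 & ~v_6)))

v_2 = True, v_3 = True, v_4 = True, v_5 = False, v_6 = False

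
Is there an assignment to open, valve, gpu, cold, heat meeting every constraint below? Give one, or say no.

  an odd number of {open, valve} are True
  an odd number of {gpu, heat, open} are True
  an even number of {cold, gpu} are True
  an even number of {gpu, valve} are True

open=T, valve=F, gpu=F, cold=F, heat=F

{open, valve}: 1 true → odd ✓
{gpu, heat, open}: 1 true → odd ✓
{cold, gpu}: 0 true → even ✓
{gpu, valve}: 0 true → even ✓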